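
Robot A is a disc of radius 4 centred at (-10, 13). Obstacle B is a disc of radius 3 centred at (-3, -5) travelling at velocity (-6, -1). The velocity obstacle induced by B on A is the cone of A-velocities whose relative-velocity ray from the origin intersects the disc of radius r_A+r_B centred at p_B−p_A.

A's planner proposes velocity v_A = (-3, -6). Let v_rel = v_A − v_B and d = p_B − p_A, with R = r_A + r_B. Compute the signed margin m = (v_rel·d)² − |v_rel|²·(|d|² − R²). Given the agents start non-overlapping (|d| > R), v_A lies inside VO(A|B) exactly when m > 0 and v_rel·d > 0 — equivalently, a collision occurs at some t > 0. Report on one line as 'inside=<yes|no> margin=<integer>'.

d = (7, -18),  |d|² = 373;  R = 4+3 = 7,  c = 373−7² = 324
v_rel = (3, -5),  |v_rel|² = 34;  v_rel·d = (3)·(7) + (-5)·(-18) = 111
34·t² − 222·t + 324 = 0  ⇒  m = 111² − 34·324 = 1305
m = 1305 > 0,  v_rel·d = 111 > 0  ⇒  inside

inside=yes margin=1305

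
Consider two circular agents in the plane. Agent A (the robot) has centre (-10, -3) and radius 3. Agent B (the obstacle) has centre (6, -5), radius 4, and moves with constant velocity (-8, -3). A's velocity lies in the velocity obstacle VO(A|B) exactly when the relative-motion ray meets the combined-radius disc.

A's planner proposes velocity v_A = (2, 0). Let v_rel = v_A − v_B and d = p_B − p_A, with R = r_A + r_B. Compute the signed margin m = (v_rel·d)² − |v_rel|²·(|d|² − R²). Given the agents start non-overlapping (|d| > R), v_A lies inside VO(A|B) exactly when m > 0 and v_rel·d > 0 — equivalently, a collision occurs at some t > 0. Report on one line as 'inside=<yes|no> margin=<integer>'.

d = (16, -2),  |d|² = 260;  R = 3+4 = 7,  c = 260−7² = 211
v_rel = (10, 3),  |v_rel|² = 109;  v_rel·d = (10)·(16) + (3)·(-2) = 154
109·t² − 308·t + 211 = 0  ⇒  m = 154² − 109·211 = 717
m = 717 > 0,  v_rel·d = 154 > 0  ⇒  inside

inside=yes margin=717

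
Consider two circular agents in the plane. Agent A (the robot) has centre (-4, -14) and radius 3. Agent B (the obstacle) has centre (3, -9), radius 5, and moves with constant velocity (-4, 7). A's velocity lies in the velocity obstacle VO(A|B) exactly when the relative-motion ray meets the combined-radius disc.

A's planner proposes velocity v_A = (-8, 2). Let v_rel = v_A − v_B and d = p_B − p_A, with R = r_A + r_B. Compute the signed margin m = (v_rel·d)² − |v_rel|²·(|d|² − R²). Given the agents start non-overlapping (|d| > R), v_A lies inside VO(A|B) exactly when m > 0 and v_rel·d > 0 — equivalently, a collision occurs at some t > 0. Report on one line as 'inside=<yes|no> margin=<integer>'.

d = (7, 5),  |d|² = 74;  R = 3+5 = 8,  c = 74−8² = 10
v_rel = (-4, -5),  |v_rel|² = 41;  v_rel·d = (-4)·(7) + (-5)·(5) = -53
41·t² + 106·t + 10 = 0  ⇒  m = (-53)² − 41·10 = 2399
m = 2399 > 0,  v_rel·d = -53 < 0  ⇒  outside

inside=no margin=2399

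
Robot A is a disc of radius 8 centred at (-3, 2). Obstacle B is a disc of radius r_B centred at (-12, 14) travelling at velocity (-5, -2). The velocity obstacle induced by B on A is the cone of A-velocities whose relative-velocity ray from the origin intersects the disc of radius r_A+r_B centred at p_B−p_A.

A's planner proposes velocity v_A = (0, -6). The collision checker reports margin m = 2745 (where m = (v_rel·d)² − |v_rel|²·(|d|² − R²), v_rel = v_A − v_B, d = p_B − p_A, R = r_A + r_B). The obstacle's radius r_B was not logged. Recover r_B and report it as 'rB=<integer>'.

m = 2745
d = (-9, 12);  v_rel = (5, -4),  |v_rel|² = 41
v_rel×d = (5)·(12) − (-4)·(-9) = 24
since m = R²·41 − 24²:  R² = (576 + 2745) / 41 = 81
R = √81 = 9  ⇒  r_B = 9 − 8 = 1

rB=1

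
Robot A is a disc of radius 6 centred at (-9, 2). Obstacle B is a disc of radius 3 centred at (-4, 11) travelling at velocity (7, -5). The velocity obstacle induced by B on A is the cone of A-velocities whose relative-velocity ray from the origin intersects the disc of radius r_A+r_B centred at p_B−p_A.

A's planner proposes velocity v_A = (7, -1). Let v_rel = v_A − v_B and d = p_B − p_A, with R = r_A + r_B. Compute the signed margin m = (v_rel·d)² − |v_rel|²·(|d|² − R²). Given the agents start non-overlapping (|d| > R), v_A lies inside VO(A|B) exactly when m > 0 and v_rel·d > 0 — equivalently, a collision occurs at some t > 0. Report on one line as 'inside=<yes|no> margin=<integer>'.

d = (5, 9),  |d|² = 106;  R = 6+3 = 9,  c = 106−9² = 25
v_rel = (0, 4),  |v_rel|² = 16;  v_rel·d = (0)·(5) + (4)·(9) = 36
16·t² − 72·t + 25 = 0  ⇒  m = 36² − 16·25 = 896
m = 896 > 0,  v_rel·d = 36 > 0  ⇒  inside

inside=yes margin=896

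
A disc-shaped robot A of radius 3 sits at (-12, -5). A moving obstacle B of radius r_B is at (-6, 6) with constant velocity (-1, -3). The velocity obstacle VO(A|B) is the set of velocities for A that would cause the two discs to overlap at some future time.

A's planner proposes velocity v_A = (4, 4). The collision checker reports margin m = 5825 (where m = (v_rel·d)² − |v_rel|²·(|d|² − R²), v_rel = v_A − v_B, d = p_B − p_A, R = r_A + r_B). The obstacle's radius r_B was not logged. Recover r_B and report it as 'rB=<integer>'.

m = 5825
d = (6, 11);  v_rel = (5, 7),  |v_rel|² = 74
v_rel×d = (5)·(11) − (7)·(6) = 13
since m = R²·74 − 13²:  R² = (169 + 5825) / 74 = 81
R = √81 = 9  ⇒  r_B = 9 − 3 = 6

rB=6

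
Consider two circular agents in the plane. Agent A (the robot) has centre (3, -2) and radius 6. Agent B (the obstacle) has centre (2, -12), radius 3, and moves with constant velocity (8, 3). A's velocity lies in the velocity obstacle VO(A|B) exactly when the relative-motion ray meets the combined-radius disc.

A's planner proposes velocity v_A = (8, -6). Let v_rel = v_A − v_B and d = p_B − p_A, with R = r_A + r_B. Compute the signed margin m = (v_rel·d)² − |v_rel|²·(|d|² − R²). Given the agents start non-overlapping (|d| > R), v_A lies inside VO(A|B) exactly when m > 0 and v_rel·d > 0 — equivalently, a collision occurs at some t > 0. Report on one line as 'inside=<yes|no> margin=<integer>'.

d = (-1, -10),  |d|² = 101;  R = 6+3 = 9,  c = 101−9² = 20
v_rel = (0, -9),  |v_rel|² = 81;  v_rel·d = (0)·(-1) + (-9)·(-10) = 90
81·t² − 180·t + 20 = 0  ⇒  m = 90² − 81·20 = 6480
m = 6480 > 0,  v_rel·d = 90 > 0  ⇒  inside

inside=yes margin=6480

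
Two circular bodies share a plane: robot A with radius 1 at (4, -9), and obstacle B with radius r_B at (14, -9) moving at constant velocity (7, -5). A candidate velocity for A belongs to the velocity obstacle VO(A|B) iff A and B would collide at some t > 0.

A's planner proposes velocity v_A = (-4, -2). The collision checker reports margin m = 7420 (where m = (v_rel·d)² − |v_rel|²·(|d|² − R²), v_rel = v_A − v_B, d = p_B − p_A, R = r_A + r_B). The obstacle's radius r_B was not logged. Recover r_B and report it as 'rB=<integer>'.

m = 7420
d = (10, 0);  v_rel = (-11, 3),  |v_rel|² = 130
v_rel×d = (-11)·(0) − (3)·(10) = -30
since m = R²·130 − (-30)²:  R² = (900 + 7420) / 130 = 64
R = √64 = 8  ⇒  r_B = 8 − 1 = 7

rB=7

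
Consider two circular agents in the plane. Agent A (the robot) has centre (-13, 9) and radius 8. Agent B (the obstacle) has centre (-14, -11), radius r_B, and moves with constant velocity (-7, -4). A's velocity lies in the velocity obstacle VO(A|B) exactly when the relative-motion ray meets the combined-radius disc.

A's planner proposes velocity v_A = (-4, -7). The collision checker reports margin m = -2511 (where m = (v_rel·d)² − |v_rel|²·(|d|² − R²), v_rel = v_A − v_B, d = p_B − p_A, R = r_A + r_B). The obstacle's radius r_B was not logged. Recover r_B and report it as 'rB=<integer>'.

m = -2511
d = (-1, -20);  v_rel = (3, -3),  |v_rel|² = 18
v_rel×d = (3)·(-20) − (-3)·(-1) = -63
since m = R²·18 − (-63)²:  R² = (3969 + -2511) / 18 = 81
R = √81 = 9  ⇒  r_B = 9 − 8 = 1

rB=1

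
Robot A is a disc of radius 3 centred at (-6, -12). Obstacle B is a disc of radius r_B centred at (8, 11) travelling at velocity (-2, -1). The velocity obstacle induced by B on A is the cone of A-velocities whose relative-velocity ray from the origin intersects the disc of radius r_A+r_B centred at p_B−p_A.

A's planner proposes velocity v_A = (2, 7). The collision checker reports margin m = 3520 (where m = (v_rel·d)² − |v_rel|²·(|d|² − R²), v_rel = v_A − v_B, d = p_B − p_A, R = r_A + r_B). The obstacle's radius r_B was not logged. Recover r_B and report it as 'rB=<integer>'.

m = 3520
d = (14, 23);  v_rel = (4, 8),  |v_rel|² = 80
v_rel×d = (4)·(23) − (8)·(14) = -20
since m = R²·80 − (-20)²:  R² = (400 + 3520) / 80 = 49
R = √49 = 7  ⇒  r_B = 7 − 3 = 4

rB=4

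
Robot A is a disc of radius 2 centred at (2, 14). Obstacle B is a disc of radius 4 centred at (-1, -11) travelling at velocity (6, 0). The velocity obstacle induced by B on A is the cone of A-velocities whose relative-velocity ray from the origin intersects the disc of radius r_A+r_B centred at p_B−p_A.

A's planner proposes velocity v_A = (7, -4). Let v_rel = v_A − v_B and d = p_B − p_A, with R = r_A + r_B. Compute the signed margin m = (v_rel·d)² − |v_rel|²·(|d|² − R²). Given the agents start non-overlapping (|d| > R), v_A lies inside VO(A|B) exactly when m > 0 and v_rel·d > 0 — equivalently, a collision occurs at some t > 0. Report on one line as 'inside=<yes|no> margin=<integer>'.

d = (-3, -25),  |d|² = 634;  R = 2+4 = 6,  c = 634−6² = 598
v_rel = (1, -4),  |v_rel|² = 17;  v_rel·d = (1)·(-3) + (-4)·(-25) = 97
17·t² − 194·t + 598 = 0  ⇒  m = 97² − 17·598 = -757
m = -757 < 0,  v_rel·d = 97 > 0  ⇒  outside

inside=no margin=-757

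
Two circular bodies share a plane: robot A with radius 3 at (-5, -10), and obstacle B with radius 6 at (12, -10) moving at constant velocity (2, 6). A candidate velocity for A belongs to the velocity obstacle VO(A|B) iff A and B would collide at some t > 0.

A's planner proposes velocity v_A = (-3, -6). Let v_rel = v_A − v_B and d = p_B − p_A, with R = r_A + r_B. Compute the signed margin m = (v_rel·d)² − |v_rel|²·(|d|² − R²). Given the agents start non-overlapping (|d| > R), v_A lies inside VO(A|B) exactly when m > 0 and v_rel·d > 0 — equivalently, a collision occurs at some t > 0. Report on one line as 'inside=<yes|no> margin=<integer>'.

d = (17, 0),  |d|² = 289;  R = 3+6 = 9,  c = 289−9² = 208
v_rel = (-5, -12),  |v_rel|² = 169;  v_rel·d = (-5)·(17) + (-12)·(0) = -85
169·t² + 170·t + 208 = 0  ⇒  m = (-85)² − 169·208 = -27927
m = -27927 < 0,  v_rel·d = -85 < 0  ⇒  outside

inside=no margin=-27927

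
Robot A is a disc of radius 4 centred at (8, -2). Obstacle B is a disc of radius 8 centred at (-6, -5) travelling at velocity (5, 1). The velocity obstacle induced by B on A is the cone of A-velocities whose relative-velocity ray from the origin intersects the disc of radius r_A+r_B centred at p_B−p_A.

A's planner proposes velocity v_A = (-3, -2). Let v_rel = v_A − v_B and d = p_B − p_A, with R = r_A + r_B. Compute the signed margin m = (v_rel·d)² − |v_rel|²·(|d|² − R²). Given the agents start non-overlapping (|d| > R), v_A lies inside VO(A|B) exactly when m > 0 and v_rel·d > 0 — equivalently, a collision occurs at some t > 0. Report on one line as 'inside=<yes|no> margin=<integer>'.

d = (-14, -3),  |d|² = 205;  R = 4+8 = 12,  c = 205−12² = 61
v_rel = (-8, -3),  |v_rel|² = 73;  v_rel·d = (-8)·(-14) + (-3)·(-3) = 121
73·t² − 242·t + 61 = 0  ⇒  m = 121² − 73·61 = 10188
m = 10188 > 0,  v_rel·d = 121 > 0  ⇒  inside

inside=yes margin=10188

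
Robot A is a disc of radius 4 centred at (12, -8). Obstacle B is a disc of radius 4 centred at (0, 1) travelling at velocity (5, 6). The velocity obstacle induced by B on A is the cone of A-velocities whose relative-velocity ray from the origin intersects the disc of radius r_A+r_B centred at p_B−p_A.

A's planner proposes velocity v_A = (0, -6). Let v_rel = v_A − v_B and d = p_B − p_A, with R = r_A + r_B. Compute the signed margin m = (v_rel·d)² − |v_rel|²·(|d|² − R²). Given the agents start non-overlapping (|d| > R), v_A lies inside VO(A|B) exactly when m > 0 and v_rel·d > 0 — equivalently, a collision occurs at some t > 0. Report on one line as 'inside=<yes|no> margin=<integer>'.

d = (-12, 9),  |d|² = 225;  R = 4+4 = 8,  c = 225−8² = 161
v_rel = (-5, -12),  |v_rel|² = 169;  v_rel·d = (-5)·(-12) + (-12)·(9) = -48
169·t² + 96·t + 161 = 0  ⇒  m = (-48)² − 169·161 = -24905
m = -24905 < 0,  v_rel·d = -48 < 0  ⇒  outside

inside=no margin=-24905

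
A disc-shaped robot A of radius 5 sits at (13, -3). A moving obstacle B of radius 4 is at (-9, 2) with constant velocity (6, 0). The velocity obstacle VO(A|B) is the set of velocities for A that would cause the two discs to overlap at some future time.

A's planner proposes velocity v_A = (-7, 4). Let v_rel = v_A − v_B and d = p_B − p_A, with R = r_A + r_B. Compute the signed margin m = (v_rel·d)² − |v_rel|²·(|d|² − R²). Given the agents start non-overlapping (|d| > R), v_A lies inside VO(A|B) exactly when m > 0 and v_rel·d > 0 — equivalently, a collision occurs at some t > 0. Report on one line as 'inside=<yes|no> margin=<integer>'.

d = (-22, 5),  |d|² = 509;  R = 5+4 = 9,  c = 509−9² = 428
v_rel = (-13, 4),  |v_rel|² = 185;  v_rel·d = (-13)·(-22) + (4)·(5) = 306
185·t² − 612·t + 428 = 0  ⇒  m = 306² − 185·428 = 14456
m = 14456 > 0,  v_rel·d = 306 > 0  ⇒  inside

inside=yes margin=14456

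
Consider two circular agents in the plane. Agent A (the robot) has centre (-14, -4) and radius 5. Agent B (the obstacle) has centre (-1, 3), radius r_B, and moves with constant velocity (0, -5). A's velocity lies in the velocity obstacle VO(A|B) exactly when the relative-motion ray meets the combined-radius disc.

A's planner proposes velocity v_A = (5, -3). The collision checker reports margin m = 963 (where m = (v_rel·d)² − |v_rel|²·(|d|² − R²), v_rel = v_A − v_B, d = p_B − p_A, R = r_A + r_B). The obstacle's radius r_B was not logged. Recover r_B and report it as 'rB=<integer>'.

m = 963
d = (13, 7);  v_rel = (5, 2),  |v_rel|² = 29
v_rel×d = (5)·(7) − (2)·(13) = 9
since m = R²·29 − 9²:  R² = (81 + 963) / 29 = 36
R = √36 = 6  ⇒  r_B = 6 − 5 = 1

rB=1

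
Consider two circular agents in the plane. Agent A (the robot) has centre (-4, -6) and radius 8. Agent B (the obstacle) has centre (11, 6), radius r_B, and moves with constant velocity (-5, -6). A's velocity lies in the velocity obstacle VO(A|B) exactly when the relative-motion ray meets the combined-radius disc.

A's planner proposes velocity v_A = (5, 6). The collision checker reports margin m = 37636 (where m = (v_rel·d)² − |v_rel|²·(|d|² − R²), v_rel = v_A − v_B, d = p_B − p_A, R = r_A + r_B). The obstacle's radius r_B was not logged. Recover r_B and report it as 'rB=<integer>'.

m = 37636
d = (15, 12);  v_rel = (10, 12),  |v_rel|² = 244
v_rel×d = (10)·(12) − (12)·(15) = -60
since m = R²·244 − (-60)²:  R² = (3600 + 37636) / 244 = 169
R = √169 = 13  ⇒  r_B = 13 − 8 = 5

rB=5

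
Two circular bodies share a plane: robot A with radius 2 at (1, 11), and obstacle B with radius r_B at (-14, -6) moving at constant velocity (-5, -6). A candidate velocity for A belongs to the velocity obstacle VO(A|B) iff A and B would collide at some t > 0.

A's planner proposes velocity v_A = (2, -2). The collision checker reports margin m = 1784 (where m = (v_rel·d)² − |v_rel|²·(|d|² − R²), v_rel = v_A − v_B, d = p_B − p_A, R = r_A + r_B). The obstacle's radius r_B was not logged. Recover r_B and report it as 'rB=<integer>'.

m = 1784
d = (-15, -17);  v_rel = (7, 4),  |v_rel|² = 65
v_rel×d = (7)·(-17) − (4)·(-15) = -59
since m = R²·65 − (-59)²:  R² = (3481 + 1784) / 65 = 81
R = √81 = 9  ⇒  r_B = 9 − 2 = 7

rB=7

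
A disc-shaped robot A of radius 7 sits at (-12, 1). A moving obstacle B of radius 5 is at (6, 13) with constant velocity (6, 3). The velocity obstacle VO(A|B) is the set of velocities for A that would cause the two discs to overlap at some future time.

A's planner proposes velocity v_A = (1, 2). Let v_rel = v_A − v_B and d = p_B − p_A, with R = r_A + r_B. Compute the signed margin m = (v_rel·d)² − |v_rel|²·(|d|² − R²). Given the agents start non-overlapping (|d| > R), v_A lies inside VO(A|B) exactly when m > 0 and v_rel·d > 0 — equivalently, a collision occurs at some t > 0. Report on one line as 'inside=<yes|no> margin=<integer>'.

d = (18, 12),  |d|² = 468;  R = 7+5 = 12,  c = 468−12² = 324
v_rel = (-5, -1),  |v_rel|² = 26;  v_rel·d = (-5)·(18) + (-1)·(12) = -102
26·t² + 204·t + 324 = 0  ⇒  m = (-102)² − 26·324 = 1980
m = 1980 > 0,  v_rel·d = -102 < 0  ⇒  outside

inside=no margin=1980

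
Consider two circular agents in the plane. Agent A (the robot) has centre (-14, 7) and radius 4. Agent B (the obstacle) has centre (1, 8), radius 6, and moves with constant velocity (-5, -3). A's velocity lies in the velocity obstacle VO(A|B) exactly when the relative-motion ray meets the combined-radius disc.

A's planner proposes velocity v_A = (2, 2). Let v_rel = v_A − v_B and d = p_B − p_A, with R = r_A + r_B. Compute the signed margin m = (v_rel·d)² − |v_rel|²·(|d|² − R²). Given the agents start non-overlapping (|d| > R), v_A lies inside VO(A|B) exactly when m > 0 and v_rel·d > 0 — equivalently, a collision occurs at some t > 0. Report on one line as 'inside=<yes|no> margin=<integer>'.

d = (15, 1),  |d|² = 226;  R = 4+6 = 10,  c = 226−10² = 126
v_rel = (7, 5),  |v_rel|² = 74;  v_rel·d = (7)·(15) + (5)·(1) = 110
74·t² − 220·t + 126 = 0  ⇒  m = 110² − 74·126 = 2776
m = 2776 > 0,  v_rel·d = 110 > 0  ⇒  inside

inside=yes margin=2776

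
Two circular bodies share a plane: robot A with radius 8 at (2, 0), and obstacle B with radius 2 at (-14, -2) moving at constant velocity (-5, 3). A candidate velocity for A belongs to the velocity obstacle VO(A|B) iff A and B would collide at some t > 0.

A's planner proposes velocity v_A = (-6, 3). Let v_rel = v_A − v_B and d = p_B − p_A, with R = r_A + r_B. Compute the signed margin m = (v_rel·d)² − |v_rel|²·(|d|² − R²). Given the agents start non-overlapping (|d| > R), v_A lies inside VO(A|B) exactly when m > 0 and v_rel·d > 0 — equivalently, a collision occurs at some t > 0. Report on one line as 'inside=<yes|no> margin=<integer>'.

d = (-16, -2),  |d|² = 260;  R = 8+2 = 10,  c = 260−10² = 160
v_rel = (-1, 0),  |v_rel|² = 1;  v_rel·d = (-1)·(-16) + (0)·(-2) = 16
1·t² − 32·t + 160 = 0  ⇒  m = 16² − 1·160 = 96
m = 96 > 0,  v_rel·d = 16 > 0  ⇒  inside

inside=yes margin=96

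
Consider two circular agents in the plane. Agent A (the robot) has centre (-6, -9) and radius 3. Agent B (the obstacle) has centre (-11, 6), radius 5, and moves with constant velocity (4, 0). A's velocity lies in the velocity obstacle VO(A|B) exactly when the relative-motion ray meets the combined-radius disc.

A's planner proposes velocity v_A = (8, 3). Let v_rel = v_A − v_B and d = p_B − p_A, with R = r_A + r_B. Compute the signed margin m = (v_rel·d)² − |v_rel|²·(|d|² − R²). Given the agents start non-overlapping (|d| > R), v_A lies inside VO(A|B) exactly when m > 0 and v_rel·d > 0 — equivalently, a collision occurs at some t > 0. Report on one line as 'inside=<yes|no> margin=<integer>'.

d = (-5, 15),  |d|² = 250;  R = 3+5 = 8,  c = 250−8² = 186
v_rel = (4, 3),  |v_rel|² = 25;  v_rel·d = (4)·(-5) + (3)·(15) = 25
25·t² − 50·t + 186 = 0  ⇒  m = 25² − 25·186 = -4025
m = -4025 < 0,  v_rel·d = 25 > 0  ⇒  outside

inside=no margin=-4025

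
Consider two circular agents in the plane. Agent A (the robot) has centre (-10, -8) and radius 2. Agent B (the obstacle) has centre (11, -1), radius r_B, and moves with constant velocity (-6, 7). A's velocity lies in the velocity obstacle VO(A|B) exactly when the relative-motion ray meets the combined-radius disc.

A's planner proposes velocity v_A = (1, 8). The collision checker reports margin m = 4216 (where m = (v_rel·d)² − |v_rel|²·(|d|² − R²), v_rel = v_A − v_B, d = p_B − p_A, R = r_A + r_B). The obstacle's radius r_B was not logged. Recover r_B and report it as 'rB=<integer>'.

m = 4216
d = (21, 7);  v_rel = (7, 1),  |v_rel|² = 50
v_rel×d = (7)·(7) − (1)·(21) = 28
since m = R²·50 − 28²:  R² = (784 + 4216) / 50 = 100
R = √100 = 10  ⇒  r_B = 10 − 2 = 8

rB=8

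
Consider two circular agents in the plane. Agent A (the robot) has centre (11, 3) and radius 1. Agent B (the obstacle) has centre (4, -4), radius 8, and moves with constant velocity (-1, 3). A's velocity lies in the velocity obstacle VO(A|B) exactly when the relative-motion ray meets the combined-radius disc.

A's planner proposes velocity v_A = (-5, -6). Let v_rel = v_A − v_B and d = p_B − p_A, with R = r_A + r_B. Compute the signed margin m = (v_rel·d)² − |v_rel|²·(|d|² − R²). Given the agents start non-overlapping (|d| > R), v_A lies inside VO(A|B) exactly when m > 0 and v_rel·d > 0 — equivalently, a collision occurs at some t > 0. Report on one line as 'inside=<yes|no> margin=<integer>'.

d = (-7, -7),  |d|² = 98;  R = 1+8 = 9,  c = 98−9² = 17
v_rel = (-4, -9),  |v_rel|² = 97;  v_rel·d = (-4)·(-7) + (-9)·(-7) = 91
97·t² − 182·t + 17 = 0  ⇒  m = 91² − 97·17 = 6632
m = 6632 > 0,  v_rel·d = 91 > 0  ⇒  inside

inside=yes margin=6632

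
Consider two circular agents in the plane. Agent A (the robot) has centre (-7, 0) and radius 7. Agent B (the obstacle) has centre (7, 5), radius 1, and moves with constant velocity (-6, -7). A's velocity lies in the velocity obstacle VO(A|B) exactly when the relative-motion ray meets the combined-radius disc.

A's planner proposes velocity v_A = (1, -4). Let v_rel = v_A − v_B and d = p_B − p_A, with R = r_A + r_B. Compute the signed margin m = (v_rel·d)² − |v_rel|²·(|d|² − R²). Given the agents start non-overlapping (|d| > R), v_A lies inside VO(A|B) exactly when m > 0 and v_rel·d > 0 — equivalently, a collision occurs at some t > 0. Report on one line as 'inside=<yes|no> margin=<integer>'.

d = (14, 5),  |d|² = 221;  R = 7+1 = 8,  c = 221−8² = 157
v_rel = (7, 3),  |v_rel|² = 58;  v_rel·d = (7)·(14) + (3)·(5) = 113
58·t² − 226·t + 157 = 0  ⇒  m = 113² − 58·157 = 3663
m = 3663 > 0,  v_rel·d = 113 > 0  ⇒  inside

inside=yes margin=3663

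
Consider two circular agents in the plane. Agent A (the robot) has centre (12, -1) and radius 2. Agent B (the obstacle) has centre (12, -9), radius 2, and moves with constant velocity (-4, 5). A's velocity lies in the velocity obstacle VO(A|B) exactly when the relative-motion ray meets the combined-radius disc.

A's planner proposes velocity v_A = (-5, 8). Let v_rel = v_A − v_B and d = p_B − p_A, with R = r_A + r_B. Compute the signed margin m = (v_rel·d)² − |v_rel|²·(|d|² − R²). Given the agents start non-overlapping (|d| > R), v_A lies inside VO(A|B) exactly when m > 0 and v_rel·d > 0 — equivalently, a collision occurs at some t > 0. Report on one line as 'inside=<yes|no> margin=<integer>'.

d = (0, -8),  |d|² = 64;  R = 2+2 = 4,  c = 64−4² = 48
v_rel = (-1, 3),  |v_rel|² = 10;  v_rel·d = (-1)·(0) + (3)·(-8) = -24
10·t² + 48·t + 48 = 0  ⇒  m = (-24)² − 10·48 = 96
m = 96 > 0,  v_rel·d = -24 < 0  ⇒  outside

inside=no margin=96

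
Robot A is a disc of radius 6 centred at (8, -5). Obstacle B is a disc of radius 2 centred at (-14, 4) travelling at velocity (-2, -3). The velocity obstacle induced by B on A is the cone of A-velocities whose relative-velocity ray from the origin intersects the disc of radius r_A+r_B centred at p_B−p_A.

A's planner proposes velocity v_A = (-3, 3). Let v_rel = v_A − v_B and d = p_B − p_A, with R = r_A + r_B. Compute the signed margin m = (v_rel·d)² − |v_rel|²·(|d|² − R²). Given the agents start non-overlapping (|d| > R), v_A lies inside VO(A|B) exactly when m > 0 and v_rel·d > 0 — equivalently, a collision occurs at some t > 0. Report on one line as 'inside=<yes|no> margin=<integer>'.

d = (-22, 9),  |d|² = 565;  R = 6+2 = 8,  c = 565−8² = 501
v_rel = (-1, 6),  |v_rel|² = 37;  v_rel·d = (-1)·(-22) + (6)·(9) = 76
37·t² − 152·t + 501 = 0  ⇒  m = 76² − 37·501 = -12761
m = -12761 < 0,  v_rel·d = 76 > 0  ⇒  outside

inside=no margin=-12761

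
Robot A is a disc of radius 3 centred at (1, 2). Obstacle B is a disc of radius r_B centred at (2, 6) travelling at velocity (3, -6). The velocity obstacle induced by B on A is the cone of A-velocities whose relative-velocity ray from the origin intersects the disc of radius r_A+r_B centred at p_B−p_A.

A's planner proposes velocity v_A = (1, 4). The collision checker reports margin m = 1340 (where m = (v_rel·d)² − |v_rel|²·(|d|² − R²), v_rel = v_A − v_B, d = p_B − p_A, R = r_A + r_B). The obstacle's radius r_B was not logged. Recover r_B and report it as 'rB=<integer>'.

m = 1340
d = (1, 4);  v_rel = (-2, 10),  |v_rel|² = 104
v_rel×d = (-2)·(4) − (10)·(1) = -18
since m = R²·104 − (-18)²:  R² = (324 + 1340) / 104 = 16
R = √16 = 4  ⇒  r_B = 4 − 3 = 1

rB=1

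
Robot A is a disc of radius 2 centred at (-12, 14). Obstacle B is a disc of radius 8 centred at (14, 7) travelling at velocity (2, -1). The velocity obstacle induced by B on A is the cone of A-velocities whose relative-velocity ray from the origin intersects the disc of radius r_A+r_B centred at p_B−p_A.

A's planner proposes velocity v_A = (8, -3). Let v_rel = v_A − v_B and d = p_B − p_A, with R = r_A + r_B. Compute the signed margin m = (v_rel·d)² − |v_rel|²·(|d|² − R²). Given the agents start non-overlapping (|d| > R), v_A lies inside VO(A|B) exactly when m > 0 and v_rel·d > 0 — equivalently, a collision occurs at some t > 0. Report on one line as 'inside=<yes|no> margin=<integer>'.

d = (26, -7),  |d|² = 725;  R = 2+8 = 10,  c = 725−10² = 625
v_rel = (6, -2),  |v_rel|² = 40;  v_rel·d = (6)·(26) + (-2)·(-7) = 170
40·t² − 340·t + 625 = 0  ⇒  m = 170² − 40·625 = 3900
m = 3900 > 0,  v_rel·d = 170 > 0  ⇒  inside

inside=yes margin=3900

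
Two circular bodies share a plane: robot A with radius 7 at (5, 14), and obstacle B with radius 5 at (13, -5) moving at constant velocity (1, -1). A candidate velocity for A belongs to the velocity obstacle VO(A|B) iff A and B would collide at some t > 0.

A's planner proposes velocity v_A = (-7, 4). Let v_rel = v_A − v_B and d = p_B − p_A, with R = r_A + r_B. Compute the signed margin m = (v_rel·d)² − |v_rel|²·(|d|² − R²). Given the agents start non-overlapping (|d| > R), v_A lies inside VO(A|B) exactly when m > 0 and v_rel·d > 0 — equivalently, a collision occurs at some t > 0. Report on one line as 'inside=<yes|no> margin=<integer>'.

d = (8, -19),  |d|² = 425;  R = 7+5 = 12,  c = 425−12² = 281
v_rel = (-8, 5),  |v_rel|² = 89;  v_rel·d = (-8)·(8) + (5)·(-19) = -159
89·t² + 318·t + 281 = 0  ⇒  m = (-159)² − 89·281 = 272
m = 272 > 0,  v_rel·d = -159 < 0  ⇒  outside

inside=no margin=272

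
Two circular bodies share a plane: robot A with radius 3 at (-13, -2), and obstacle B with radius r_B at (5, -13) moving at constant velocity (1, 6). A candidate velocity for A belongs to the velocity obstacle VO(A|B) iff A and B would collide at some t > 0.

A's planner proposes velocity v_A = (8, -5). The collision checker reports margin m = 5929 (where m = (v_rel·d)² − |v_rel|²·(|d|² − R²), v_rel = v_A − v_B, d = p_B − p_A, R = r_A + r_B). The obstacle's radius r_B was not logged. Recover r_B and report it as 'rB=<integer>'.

m = 5929
d = (18, -11);  v_rel = (7, -11),  |v_rel|² = 170
v_rel×d = (7)·(-11) − (-11)·(18) = 121
since m = R²·170 − 121²:  R² = (14641 + 5929) / 170 = 121
R = √121 = 11  ⇒  r_B = 11 − 3 = 8

rB=8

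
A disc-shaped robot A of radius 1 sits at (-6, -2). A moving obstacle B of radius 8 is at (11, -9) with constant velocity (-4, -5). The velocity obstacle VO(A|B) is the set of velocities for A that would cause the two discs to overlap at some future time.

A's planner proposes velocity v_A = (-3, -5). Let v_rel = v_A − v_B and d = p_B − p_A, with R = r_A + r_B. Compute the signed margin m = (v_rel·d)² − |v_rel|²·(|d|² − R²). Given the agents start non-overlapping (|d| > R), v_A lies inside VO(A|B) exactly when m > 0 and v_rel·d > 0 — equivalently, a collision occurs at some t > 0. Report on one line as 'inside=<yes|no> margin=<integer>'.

d = (17, -7),  |d|² = 338;  R = 1+8 = 9,  c = 338−9² = 257
v_rel = (1, 0),  |v_rel|² = 1;  v_rel·d = (1)·(17) + (0)·(-7) = 17
1·t² − 34·t + 257 = 0  ⇒  m = 17² − 1·257 = 32
m = 32 > 0,  v_rel·d = 17 > 0  ⇒  inside

inside=yes margin=32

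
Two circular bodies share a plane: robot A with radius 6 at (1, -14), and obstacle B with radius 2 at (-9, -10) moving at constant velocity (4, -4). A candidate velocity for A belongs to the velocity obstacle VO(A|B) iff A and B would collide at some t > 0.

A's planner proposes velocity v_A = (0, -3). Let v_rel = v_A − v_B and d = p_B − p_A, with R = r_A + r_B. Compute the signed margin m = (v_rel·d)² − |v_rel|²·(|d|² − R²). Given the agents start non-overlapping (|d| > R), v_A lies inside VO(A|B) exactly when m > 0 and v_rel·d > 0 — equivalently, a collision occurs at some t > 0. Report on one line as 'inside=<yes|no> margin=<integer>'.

d = (-10, 4),  |d|² = 116;  R = 6+2 = 8,  c = 116−8² = 52
v_rel = (-4, 1),  |v_rel|² = 17;  v_rel·d = (-4)·(-10) + (1)·(4) = 44
17·t² − 88·t + 52 = 0  ⇒  m = 44² − 17·52 = 1052
m = 1052 > 0,  v_rel·d = 44 > 0  ⇒  inside

inside=yes margin=1052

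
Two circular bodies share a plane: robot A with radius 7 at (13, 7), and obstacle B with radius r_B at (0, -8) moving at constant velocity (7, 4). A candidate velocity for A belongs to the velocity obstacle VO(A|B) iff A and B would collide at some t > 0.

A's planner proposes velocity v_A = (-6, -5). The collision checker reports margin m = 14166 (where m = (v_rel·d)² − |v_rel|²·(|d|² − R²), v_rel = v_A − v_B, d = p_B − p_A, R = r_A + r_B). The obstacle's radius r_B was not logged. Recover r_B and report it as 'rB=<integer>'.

m = 14166
d = (-13, -15);  v_rel = (-13, -9),  |v_rel|² = 250
v_rel×d = (-13)·(-15) − (-9)·(-13) = 78
since m = R²·250 − 78²:  R² = (6084 + 14166) / 250 = 81
R = √81 = 9  ⇒  r_B = 9 − 7 = 2

rB=2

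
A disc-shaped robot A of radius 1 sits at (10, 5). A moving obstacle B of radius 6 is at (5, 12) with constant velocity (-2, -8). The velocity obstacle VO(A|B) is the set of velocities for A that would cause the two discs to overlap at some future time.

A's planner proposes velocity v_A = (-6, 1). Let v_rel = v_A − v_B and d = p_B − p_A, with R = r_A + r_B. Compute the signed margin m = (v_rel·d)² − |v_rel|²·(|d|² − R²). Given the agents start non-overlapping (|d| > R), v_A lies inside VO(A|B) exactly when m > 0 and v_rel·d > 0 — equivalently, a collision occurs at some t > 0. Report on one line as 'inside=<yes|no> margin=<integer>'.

d = (-5, 7),  |d|² = 74;  R = 1+6 = 7,  c = 74−7² = 25
v_rel = (-4, 9),  |v_rel|² = 97;  v_rel·d = (-4)·(-5) + (9)·(7) = 83
97·t² − 166·t + 25 = 0  ⇒  m = 83² − 97·25 = 4464
m = 4464 > 0,  v_rel·d = 83 > 0  ⇒  inside

inside=yes margin=4464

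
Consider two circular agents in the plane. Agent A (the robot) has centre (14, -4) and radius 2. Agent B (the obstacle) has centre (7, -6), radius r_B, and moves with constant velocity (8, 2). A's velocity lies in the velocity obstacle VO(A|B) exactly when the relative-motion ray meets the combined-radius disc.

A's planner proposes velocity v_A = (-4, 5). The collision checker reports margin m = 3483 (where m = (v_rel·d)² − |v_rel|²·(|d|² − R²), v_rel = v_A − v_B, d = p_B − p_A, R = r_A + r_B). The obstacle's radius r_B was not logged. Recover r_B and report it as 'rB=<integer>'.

m = 3483
d = (-7, -2);  v_rel = (-12, 3),  |v_rel|² = 153
v_rel×d = (-12)·(-2) − (3)·(-7) = 45
since m = R²·153 − 45²:  R² = (2025 + 3483) / 153 = 36
R = √36 = 6  ⇒  r_B = 6 − 2 = 4

rB=4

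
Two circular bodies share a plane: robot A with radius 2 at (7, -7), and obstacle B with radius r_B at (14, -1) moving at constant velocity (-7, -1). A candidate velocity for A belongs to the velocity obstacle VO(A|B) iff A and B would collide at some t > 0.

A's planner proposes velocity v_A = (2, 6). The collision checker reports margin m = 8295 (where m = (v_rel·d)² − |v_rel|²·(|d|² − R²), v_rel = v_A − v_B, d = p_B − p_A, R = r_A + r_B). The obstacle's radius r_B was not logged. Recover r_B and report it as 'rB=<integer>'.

m = 8295
d = (7, 6);  v_rel = (9, 7),  |v_rel|² = 130
v_rel×d = (9)·(6) − (7)·(7) = 5
since m = R²·130 − 5²:  R² = (25 + 8295) / 130 = 64
R = √64 = 8  ⇒  r_B = 8 − 2 = 6

rB=6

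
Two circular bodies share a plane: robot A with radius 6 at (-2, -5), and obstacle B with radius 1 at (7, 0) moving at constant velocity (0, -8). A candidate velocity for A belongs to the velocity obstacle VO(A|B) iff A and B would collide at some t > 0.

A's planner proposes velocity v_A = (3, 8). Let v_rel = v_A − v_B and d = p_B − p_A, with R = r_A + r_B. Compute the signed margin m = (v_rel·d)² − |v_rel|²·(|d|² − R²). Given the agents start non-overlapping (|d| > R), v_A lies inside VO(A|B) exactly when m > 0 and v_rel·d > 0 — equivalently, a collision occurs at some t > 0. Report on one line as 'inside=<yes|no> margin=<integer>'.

d = (9, 5),  |d|² = 106;  R = 6+1 = 7,  c = 106−7² = 57
v_rel = (3, 16),  |v_rel|² = 265;  v_rel·d = (3)·(9) + (16)·(5) = 107
265·t² − 214·t + 57 = 0  ⇒  m = 107² − 265·57 = -3656
m = -3656 < 0,  v_rel·d = 107 > 0  ⇒  outside

inside=no margin=-3656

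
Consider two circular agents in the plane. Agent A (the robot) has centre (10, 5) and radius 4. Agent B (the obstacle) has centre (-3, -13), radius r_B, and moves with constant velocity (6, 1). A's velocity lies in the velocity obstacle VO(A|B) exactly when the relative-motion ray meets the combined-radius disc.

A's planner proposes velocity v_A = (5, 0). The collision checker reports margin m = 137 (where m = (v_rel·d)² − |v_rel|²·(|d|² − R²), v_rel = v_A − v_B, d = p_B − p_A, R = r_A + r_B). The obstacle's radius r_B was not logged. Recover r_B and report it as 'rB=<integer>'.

m = 137
d = (-13, -18);  v_rel = (-1, -1),  |v_rel|² = 2
v_rel×d = (-1)·(-18) − (-1)·(-13) = 5
since m = R²·2 − 5²:  R² = (25 + 137) / 2 = 81
R = √81 = 9  ⇒  r_B = 9 − 4 = 5

rB=5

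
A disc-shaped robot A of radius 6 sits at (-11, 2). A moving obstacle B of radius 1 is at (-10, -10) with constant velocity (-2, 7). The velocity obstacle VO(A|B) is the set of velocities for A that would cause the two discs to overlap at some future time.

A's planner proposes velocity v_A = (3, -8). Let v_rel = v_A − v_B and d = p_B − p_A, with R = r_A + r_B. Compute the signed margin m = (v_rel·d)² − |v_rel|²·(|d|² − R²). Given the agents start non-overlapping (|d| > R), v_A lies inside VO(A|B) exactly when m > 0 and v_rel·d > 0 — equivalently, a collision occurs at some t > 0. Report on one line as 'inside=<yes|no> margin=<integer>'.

d = (1, -12),  |d|² = 145;  R = 6+1 = 7,  c = 145−7² = 96
v_rel = (5, -15),  |v_rel|² = 250;  v_rel·d = (5)·(1) + (-15)·(-12) = 185
250·t² − 370·t + 96 = 0  ⇒  m = 185² − 250·96 = 10225
m = 10225 > 0,  v_rel·d = 185 > 0  ⇒  inside

inside=yes margin=10225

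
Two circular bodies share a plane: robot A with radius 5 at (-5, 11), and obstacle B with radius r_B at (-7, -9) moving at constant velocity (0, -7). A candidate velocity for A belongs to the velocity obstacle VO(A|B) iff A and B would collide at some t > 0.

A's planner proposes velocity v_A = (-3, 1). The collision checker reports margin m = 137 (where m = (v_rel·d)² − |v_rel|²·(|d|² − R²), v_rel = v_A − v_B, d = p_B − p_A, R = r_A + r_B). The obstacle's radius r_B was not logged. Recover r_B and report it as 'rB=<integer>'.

m = 137
d = (-2, -20);  v_rel = (-3, 8),  |v_rel|² = 73
v_rel×d = (-3)·(-20) − (8)·(-2) = 76
since m = R²·73 − 76²:  R² = (5776 + 137) / 73 = 81
R = √81 = 9  ⇒  r_B = 9 − 5 = 4

rB=4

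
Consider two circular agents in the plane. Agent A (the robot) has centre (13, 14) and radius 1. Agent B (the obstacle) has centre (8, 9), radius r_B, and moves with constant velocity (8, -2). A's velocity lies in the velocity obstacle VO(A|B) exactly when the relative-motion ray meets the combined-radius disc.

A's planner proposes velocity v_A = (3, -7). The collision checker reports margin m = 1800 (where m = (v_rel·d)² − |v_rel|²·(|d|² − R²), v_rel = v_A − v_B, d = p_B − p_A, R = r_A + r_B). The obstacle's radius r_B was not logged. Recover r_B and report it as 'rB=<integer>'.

m = 1800
d = (-5, -5);  v_rel = (-5, -5),  |v_rel|² = 50
v_rel×d = (-5)·(-5) − (-5)·(-5) = 0
since m = R²·50 − 0²:  R² = (0 + 1800) / 50 = 36
R = √36 = 6  ⇒  r_B = 6 − 1 = 5

rB=5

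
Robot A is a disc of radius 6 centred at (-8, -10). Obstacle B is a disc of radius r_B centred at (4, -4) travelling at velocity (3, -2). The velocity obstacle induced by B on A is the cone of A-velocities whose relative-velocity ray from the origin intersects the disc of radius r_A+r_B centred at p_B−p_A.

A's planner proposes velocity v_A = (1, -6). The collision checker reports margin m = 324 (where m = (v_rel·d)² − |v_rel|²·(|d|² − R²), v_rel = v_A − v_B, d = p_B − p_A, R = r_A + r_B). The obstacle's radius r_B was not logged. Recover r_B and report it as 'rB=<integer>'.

m = 324
d = (12, 6);  v_rel = (-2, -4),  |v_rel|² = 20
v_rel×d = (-2)·(6) − (-4)·(12) = 36
since m = R²·20 − 36²:  R² = (1296 + 324) / 20 = 81
R = √81 = 9  ⇒  r_B = 9 − 6 = 3

rB=3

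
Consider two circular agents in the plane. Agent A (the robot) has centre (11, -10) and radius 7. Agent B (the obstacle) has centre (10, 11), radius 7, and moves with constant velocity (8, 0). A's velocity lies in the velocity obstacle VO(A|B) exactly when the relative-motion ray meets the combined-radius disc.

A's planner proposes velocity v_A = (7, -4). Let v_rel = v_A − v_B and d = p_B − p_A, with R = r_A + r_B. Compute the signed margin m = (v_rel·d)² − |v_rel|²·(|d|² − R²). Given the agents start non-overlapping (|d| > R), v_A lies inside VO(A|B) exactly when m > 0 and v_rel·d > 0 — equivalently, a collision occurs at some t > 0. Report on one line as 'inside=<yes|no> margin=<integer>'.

d = (-1, 21),  |d|² = 442;  R = 7+7 = 14,  c = 442−14² = 246
v_rel = (-1, -4),  |v_rel|² = 17;  v_rel·d = (-1)·(-1) + (-4)·(21) = -83
17·t² + 166·t + 246 = 0  ⇒  m = (-83)² − 17·246 = 2707
m = 2707 > 0,  v_rel·d = -83 < 0  ⇒  outside

inside=no margin=2707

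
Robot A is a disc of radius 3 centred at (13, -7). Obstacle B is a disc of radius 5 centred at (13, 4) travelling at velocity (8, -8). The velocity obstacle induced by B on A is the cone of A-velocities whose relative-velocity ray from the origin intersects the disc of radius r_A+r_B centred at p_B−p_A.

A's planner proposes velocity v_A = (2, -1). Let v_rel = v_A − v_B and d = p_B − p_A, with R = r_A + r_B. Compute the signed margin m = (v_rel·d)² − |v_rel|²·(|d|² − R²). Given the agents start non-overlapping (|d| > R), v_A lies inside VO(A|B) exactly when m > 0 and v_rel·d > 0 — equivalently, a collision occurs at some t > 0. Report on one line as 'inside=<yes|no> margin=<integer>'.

d = (0, 11),  |d|² = 121;  R = 3+5 = 8,  c = 121−8² = 57
v_rel = (-6, 7),  |v_rel|² = 85;  v_rel·d = (-6)·(0) + (7)·(11) = 77
85·t² − 154·t + 57 = 0  ⇒  m = 77² − 85·57 = 1084
m = 1084 > 0,  v_rel·d = 77 > 0  ⇒  inside

inside=yes margin=1084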